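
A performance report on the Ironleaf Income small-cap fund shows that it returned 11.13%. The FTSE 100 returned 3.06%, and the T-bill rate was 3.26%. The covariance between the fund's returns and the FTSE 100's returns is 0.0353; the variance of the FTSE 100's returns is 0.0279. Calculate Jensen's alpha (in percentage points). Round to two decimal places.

8.12

β = Cov / Var = 0.0353 / 0.0279 = 1.2652
E[R] = Rf + β(Rm − Rf) = 3.26% + 1.2652 × (3.06% − 3.26%) = 3.0070%
α = Rp − E[R] = 11.13% − 3.0070% = 8.1230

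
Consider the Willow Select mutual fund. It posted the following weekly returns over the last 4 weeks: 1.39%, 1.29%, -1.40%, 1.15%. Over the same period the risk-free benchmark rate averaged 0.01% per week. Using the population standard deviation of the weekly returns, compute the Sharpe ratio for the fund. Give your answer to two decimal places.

0.51

Mean return r̄ = 2.430 / 4 = 0.6075%
Population σ = √[Σ(r − r̄)² / 4] = √[5.4025 / 4] = √1.3506 = 1.1622%
Sharpe = (r̄ − rf) / σ = (0.6075 − 0.01) / 1.1622 = 0.5975 / 1.1622 = 0.5141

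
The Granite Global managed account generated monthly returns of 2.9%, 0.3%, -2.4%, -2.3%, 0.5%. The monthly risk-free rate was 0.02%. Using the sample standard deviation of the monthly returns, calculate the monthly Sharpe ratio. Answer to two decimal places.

Mean return r̄ = -1.00 / 5 = -0.2000%
Sample std dev = √[19.6000 / 4] = 2.2136%
Sharpe = (r̄ − rf) / σ = (-0.2000 − 0.02) / 2.2136 = -0.2200 / 2.2136 = -0.0994

-0.10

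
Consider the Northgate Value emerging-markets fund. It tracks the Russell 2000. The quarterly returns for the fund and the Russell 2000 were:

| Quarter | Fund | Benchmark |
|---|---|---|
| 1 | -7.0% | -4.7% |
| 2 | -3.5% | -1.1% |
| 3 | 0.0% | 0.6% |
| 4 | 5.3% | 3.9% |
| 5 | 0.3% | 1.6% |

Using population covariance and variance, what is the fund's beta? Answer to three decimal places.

1.405

r̄p = -0.9800%,  r̄m = 0.0600%
Cov = Σ(rp − r̄p)(rm − r̄m) / 5 = 11.6388
Var(rm) = Σ(rm − r̄m)² / 5 = 8.2824
β = Cov / Var = 11.6388 / 8.2824 = 1.4052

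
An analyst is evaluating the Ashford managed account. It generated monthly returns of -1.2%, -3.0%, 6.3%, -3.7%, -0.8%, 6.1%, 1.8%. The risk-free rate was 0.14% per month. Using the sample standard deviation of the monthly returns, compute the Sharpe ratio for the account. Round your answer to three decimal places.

r̄ = (-1.2 − 3 + 6.3 − 3.7 − 0.8 + 6.1 + 1.8) / 7 = 0.7857%
Σ(r − r̄)² = 100.5886; sample σ = √(100.5886/6) = 4.0945%
Sharpe = (r̄ − rf) / σ = (0.7857 − 0.14) / 4.0945 = 0.6457 / 4.0945 = 0.1577

0.158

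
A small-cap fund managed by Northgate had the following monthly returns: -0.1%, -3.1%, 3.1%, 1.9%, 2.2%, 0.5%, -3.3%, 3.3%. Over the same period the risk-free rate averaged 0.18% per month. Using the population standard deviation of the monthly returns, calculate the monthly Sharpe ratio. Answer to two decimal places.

r̄ = (-0.1 − 3.1 + 3.1 + 1.9 + 2.2 + 0.5 − 3.3 + 3.3) / 8 = 4.50 / 8 = 0.5625%
Population std dev = √[47.1788 / 8] = 2.4284%
Sharpe = (r̄ − rf) / σ = (0.5625 − 0.18) / 2.4284 = 0.3825 / 2.4284 = 0.1575

0.16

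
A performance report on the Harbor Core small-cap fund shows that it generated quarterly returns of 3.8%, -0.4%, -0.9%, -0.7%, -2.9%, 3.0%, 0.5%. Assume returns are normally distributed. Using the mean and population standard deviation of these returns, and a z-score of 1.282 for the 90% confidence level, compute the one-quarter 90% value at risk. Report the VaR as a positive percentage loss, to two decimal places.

Mean return r̄ = 2.40 / 7 = 0.3429%
Population σ = √[Σ(r − r̄)² / 7] = √[32.7371 / 7] = √4.6767 = 2.1626%
VaR = −(r̄ − z·σ) = −(0.3429 − 1.282 × 2.1626) = −(-2.4296) = 2.4296%

2.43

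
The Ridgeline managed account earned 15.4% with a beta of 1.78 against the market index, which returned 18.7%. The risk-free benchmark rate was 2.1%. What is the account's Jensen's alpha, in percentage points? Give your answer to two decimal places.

-16.25

CAPM expected return = Rf + β(Rm − Rf) = 2.1% + 1.78 × (18.7% − 2.1%) = 2.1 + 1.78 × 16.60 = 31.6480%
Jensen's α = Rp − E[R] = 15.4% − 31.6480% = -16.2480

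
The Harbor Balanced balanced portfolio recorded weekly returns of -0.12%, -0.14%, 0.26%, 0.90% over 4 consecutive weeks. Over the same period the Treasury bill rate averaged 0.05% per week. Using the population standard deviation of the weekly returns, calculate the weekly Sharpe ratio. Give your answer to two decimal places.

0.42

Mean return r̄ = 0.900 / 4 = 0.2250%
Population σ = √[Σ(r − r̄)² / 4] = √[0.7091 / 4] = √0.1773 = 0.4211%
Sharpe = (r̄ − rf) / σ = (0.2250 − 0.05) / 0.4211 = 0.1750 / 0.4211 = 0.4156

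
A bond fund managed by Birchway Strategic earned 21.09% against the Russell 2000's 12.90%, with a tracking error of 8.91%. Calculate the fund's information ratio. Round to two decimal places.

IR = (Rp − Rb) / TE = (21.09% − 12.90%) / 8.91% = 8.19% / 8.91% = 0.9192

0.92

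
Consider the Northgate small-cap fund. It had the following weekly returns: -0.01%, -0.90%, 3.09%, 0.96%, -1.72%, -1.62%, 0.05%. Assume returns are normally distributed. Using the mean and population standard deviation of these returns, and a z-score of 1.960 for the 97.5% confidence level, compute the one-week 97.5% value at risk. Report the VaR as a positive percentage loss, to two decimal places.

3.06

Mean return μ = -0.150 / 7 = -0.0214%
Population std dev = √[16.8619 / 7] = 1.5520%
VaR = −(μ − z·σ) = −(-0.0214 − 1.960 × 1.5520) = −(-3.0633) = 3.0633%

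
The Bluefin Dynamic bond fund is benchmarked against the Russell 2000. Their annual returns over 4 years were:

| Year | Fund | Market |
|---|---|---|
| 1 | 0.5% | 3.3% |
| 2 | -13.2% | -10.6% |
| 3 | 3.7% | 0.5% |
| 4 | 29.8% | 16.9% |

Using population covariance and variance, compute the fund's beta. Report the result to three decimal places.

r̄p = 5.2000%,  r̄m = 2.5250%
Cov = Σ(rp − r̄p)(rm − r̄m) / 4 = 148.6300
Var(rm) = Σ(rm − r̄m)² / 4 = 95.9019
β = Cov / Var = 148.6300 / 95.9019 = 1.5498

1.550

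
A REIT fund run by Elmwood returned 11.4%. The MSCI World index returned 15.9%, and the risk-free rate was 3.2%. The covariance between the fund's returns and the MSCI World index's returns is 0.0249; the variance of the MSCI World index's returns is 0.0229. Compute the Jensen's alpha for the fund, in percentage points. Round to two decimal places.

-5.61

β = Cov / Var = 0.0249 / 0.0229 = 1.0873
E[R] = Rf + β(Rm − Rf) = 3.2% + 1.0873 × (15.9% − 3.2%) = 17.0087%
α = Rp − E[R] = 11.4% − 17.0087% = -5.6087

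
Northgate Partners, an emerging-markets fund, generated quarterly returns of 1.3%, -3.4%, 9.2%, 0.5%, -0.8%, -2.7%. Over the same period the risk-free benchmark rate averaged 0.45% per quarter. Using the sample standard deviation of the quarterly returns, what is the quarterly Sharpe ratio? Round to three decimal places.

μ = (1.3 − 3.4 + 9.2 + 0.5 − 0.8 − 2.7) / 6 = 4.10 / 6 = 0.6833%
Σ(r − μ)² = (1.3 − 0.6833)² + (-3.4 − 0.6833)² + (9.2 − 0.6833)² + … = 103.2683
σ = √[103.2683 / 5] = 4.5446%
Sharpe = (μ − rf) / σ = (0.6833 − 0.45) / 4.5446 = 0.2333 / 4.5446 = 0.0513

0.051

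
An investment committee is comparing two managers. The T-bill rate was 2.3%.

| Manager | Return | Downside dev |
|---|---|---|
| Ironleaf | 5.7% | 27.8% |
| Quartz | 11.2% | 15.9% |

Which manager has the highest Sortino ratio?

Quartz

Ironleaf: Sortino ratio = (5.7% − 2.3%) / 27.8% = 0.122
Quartz: Sortino ratio = (11.2% − 2.3%) / 15.9% = 0.560
Highest: Quartz (0.560).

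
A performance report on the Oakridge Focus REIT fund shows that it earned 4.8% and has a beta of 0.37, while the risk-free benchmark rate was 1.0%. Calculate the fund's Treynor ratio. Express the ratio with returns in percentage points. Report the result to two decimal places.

10.27

Treynor = (Rp − Rf) / β = (4.8% − 1.0%) / 0.37 = 3.80 / 0.37 = 10.2703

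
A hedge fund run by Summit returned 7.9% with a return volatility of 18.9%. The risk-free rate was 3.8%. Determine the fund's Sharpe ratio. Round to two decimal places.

0.22

Sharpe = (Rp − Rf) / σp = (7.9% − 3.8%) / 18.9% = 4.10% / 18.9% = 0.2169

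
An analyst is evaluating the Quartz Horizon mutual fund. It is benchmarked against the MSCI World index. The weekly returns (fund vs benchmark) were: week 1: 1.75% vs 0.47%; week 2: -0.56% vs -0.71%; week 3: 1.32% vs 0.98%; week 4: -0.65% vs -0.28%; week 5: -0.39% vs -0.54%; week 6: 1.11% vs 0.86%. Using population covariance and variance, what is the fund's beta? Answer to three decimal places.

1.309

r̄p = 0.4300%,  r̄m = 0.1300%
Cov = Σ(rp − r̄p)(rm − r̄m) / 6 = 0.5876
Var(rm) = Σ(rm − r̄m)² / 6 = 0.4489
β = Cov / Var = 0.5876 / 0.4489 = 1.3090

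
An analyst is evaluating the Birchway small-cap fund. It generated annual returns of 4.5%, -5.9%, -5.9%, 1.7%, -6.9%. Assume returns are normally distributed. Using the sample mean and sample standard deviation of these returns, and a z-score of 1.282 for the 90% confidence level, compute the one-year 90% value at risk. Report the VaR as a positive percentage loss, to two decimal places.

Mean return r̄ = -12.50 / 5 = -2.5000%
Sample std dev = √[109.1200 / 4] = 5.2230%
VaR = −(r̄ − z·σ) = −(-2.5000 − 1.282 × 5.2230) = −(-9.1959) = 9.1959%

9.20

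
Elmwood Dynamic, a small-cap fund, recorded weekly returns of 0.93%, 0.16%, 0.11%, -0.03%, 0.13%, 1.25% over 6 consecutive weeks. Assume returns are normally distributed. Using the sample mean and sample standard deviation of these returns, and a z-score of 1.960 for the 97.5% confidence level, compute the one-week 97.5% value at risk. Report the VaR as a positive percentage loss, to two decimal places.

0.61

r̄ = (0.93 + 0.16 + 0.11 − 0.03 + 0.13 + 1.25) / 6 = 0.4250%
Σ(r − r̄)² = (0.93 − 0.4250)² + (0.16 − 0.4250)² + (0.11 − 0.4250)² + … = 1.3992
σ = √[1.3992 / 5] = 0.5290%
VaR = −(r̄ − z·σ) = −(0.4250 − 1.960 × 0.5290) = −(-0.6118) = 0.6118%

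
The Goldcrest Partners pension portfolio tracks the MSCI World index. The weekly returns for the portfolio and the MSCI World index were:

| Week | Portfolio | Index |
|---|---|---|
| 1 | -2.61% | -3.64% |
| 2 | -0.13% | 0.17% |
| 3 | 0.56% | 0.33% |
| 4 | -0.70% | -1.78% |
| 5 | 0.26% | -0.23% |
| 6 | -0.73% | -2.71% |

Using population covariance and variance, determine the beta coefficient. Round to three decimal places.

r̄p = -0.5583%,  r̄m = -1.3100%
Cov = Σ(rp − r̄p)(rm − r̄m) / 6 = 1.4065
Var(rm) = Σ(rm − r̄m)² / 6 = 2.2760
β = Cov / Var = 1.4065 / 2.2760 = 0.6180

0.618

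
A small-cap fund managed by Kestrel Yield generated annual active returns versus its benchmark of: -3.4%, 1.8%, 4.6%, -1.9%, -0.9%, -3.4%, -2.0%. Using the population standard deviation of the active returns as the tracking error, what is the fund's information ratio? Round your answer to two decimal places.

Mean return r̄ = -5.20 / 7 = -0.7429%
Σ(r − r̄)² = 52.0771; population σ = √(52.0771/7) = 2.7276%
IR = r̄ / tracking error = -0.7429 / 2.7276 = -0.2724

-0.27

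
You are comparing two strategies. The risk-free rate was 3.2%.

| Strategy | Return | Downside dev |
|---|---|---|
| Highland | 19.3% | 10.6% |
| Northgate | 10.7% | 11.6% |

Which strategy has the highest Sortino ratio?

Highland: Sortino ratio = (19.3% − 3.2%) / 10.6% = 1.519
Northgate: Sortino ratio = (10.7% − 3.2%) / 11.6% = 0.647
Highest: Highland (1.519).

Highland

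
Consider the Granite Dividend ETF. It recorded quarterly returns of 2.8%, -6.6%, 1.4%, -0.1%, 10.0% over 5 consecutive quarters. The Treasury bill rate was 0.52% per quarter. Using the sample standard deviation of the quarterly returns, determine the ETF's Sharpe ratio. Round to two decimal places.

Mean return μ = 7.50 / 5 = 1.5000%
Σ(r − μ)² = (2.8 − 1.5000)² + (-6.6 − 1.5000)² + … = 142.1200
σ = √[142.1200 / 4] = 5.9607%
Sharpe = (μ − rf) / σ = (1.5000 − 0.52) / 5.9607 = 0.9800 / 5.9607 = 0.1644

0.16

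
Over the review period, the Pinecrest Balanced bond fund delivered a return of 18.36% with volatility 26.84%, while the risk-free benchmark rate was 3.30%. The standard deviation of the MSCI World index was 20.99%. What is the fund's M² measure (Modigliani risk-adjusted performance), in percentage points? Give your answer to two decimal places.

15.08

Sharpe = (Rp − Rf) / σp = (18.36% − 3.30%) / 26.84% = 0.5611
M² = Rf + Sharpe × σm = 3.30% + 0.5611 × 20.99% = 15.0775%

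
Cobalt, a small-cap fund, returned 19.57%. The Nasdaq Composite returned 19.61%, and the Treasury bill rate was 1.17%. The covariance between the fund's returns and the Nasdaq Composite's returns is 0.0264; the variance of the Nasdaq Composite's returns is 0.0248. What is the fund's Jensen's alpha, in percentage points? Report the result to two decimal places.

β = Cov / Var = 0.0264 / 0.0248 = 1.0645
E[R] = Rf + β(Rm − Rf) = 1.17% + 1.0645 × (19.61% − 1.17%) = 20.7994%
α = Rp − E[R] = 19.57% − 20.7994% = -1.2294

-1.23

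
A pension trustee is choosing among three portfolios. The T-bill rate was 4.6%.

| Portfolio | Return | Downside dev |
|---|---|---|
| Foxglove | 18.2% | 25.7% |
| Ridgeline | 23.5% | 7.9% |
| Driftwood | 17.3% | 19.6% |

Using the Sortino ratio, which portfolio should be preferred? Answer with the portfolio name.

Ridgeline

Foxglove: Sortino ratio = (18.2% − 4.6%) / 25.7% = 0.529
Ridgeline: Sortino ratio = (23.5% − 4.6%) / 7.9% = 2.392
Driftwood: Sortino ratio = (17.3% − 4.6%) / 19.6% = 0.648
Highest: Ridgeline (2.392).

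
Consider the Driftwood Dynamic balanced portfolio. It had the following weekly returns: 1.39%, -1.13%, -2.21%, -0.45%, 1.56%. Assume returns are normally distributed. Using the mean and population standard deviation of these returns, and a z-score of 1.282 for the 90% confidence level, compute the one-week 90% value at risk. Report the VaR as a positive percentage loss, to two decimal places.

r̄ = (1.39 − 1.13 − 2.21 − 0.45 + 1.56) / 5 = -0.840 / 5 = -0.1680%
Σ(r − r̄)² = (1.39 − (-0.1680))² + (-1.13 − (-0.1680))² + … = 10.5881
σ = √[10.5881 / 5] = 1.4552%
VaR = −(r̄ − z·σ) = −(-0.1680 − 1.282 × 1.4552) = −(-2.0336) = 2.0336%

2.03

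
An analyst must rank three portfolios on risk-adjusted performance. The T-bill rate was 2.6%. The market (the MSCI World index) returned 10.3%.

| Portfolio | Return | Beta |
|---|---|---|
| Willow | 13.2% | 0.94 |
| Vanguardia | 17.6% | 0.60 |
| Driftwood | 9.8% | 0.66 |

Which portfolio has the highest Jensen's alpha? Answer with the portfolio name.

Willow: α = 13.2% − [2.6% + 0.94 × (10.3% − 2.6%)] = 3.362
Vanguardia: α = 17.6% − [2.6% + 0.60 × (10.3% − 2.6%)] = 10.380
Driftwood: α = 9.8% − [2.6% + 0.66 × (10.3% − 2.6%)] = 2.118
Highest: Vanguardia (10.380).

Vanguardia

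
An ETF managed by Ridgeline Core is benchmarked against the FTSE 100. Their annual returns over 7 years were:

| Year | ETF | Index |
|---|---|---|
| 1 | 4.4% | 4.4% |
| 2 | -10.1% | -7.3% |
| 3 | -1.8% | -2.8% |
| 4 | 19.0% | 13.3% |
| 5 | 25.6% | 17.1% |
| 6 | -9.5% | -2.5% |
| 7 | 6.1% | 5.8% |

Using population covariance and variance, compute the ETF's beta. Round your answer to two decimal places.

1.49

r̄p = 4.8143%,  r̄m = 4.0000%
Cov = Σ(rp − r̄p)(rm − r̄m) / 7 = 101.8457
Var(rm) = Σ(rm − r̄m)² / 7 = 68.2400
β = Cov / Var = 101.8457 / 68.2400 = 1.4925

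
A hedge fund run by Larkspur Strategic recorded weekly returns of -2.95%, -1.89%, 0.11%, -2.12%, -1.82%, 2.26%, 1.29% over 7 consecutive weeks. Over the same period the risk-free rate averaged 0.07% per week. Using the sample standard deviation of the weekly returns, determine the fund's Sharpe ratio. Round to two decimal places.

-0.41

Mean return r̄ = -5.120 / 7 = -0.7314%
Σ(r − r̄)² = (-2.95 − (-0.7314))² + (-1.89 − (-0.7314))² + (0.11 − (-0.7314))² + … = 23.1203
σ = √[23.1203 / 6] = 1.9630%
Sharpe = (r̄ − rf) / σ = (-0.7314 − 0.07) / 1.9630 = -0.8014 / 1.9630 = -0.4083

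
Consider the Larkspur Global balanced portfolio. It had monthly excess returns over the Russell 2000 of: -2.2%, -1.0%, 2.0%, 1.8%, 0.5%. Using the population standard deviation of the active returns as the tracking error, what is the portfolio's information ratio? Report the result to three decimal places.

0.136

r̄ = (-2.2 − 1 + 2 + 1.8 + 0.5) / 5 = 0.2200%
Σ(r − r̄)² = 13.0880; population σ = √(13.0880/5) = 1.6179%
IR = r̄ / tracking error = 0.2200 / 1.6179 = 0.1360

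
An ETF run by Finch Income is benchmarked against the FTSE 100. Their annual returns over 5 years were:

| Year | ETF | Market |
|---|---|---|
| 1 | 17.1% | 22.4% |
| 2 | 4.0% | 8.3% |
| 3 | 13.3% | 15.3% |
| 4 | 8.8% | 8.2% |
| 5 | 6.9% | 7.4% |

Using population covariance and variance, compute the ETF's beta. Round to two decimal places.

0.75

r̄p = 10.0200%,  r̄m = 12.3200%
Cov = Σ(rp − r̄p)(rm − r̄m) / 5 = 25.1436
Var(rm) = Σ(rm − r̄m)² / 5 = 33.5656
β = Cov / Var = 25.1436 / 33.5656 = 0.7491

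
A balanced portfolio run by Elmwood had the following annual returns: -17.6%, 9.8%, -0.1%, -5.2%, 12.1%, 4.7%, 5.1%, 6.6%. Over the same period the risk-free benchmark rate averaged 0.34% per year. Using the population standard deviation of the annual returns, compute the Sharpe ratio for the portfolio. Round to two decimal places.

r̄ = (-17.6 + 9.8 − 0.1 − 5.2 + 12.1 + 4.7 + 5.1 + 6.6) / 8 = 1.9250%
Population std dev = √[641.2750 / 8] = 8.9532%
Sharpe = (r̄ − rf) / σ = (1.9250 − 0.34) / 8.9532 = 1.5850 / 8.9532 = 0.1770

0.18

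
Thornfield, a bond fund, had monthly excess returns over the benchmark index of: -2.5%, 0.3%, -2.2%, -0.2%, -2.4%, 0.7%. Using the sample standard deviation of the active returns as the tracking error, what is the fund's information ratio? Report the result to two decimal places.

Mean return μ = -6.30 / 6 = -1.0500%
Sample std dev = √[10.8550 / 5] = 1.4734%
IR = μ / tracking error = -1.0500 / 1.4734 = -0.7126

-0.71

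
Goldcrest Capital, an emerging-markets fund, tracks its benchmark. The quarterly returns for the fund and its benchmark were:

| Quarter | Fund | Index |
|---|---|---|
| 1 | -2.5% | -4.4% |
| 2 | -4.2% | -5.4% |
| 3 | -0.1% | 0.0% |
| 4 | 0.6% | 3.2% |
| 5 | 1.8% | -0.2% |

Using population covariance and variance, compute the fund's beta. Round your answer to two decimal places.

0.59

r̄p = -0.8800%,  r̄m = -1.3600%
Cov = Σ(rp − r̄p)(rm − r̄m) / 5 = 5.8512
Var(rm) = Σ(rm − r̄m)² / 5 = 9.9104
β = Cov / Var = 5.8512 / 9.9104 = 0.5904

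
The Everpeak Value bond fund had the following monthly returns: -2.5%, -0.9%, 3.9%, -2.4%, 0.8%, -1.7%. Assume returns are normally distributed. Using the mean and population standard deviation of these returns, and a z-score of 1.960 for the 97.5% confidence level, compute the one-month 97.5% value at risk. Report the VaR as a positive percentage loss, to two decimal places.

4.87

r̄ = (-2.5 − 0.9 + 3.9 − 2.4 + 0.8 − 1.7) / 6 = -0.4667%
Σ(r − r̄)² = (-2.5 − (-0.4667))² + (-0.9 − (-0.4667))² + (3.9 − (-0.4667))² + … = 30.2533
σ = √[30.2533 / 6] = 2.2455%
VaR = −(r̄ − z·σ) = −(-0.4667 − 1.960 × 2.2455) = −(-4.8679) = 4.8679%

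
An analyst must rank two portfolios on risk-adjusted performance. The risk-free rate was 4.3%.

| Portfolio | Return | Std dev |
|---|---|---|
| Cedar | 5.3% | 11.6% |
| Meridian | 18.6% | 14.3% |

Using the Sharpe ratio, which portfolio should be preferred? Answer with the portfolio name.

Meridian

Cedar: Sharpe ratio = (5.3% − 4.3%) / 11.6% = 0.086
Meridian: Sharpe ratio = (18.6% − 4.3%) / 14.3% = 1.000
Highest: Meridian (1.000).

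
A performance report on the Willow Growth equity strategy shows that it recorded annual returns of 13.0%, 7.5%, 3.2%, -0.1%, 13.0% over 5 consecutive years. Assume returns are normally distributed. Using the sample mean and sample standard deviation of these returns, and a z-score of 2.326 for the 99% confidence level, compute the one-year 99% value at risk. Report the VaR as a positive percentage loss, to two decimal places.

6.27

μ = (13 + 7.5 + 3.2 − 0.1 + 13) / 5 = 36.60 / 5 = 7.3200%
Sample σ = √[Σ(r − μ)² / 4] = √[136.5880 / 4] = √34.1470 = 5.8435%
VaR = −(μ − z·σ) = −(7.3200 − 2.326 × 5.8435) = −(-6.2720) = 6.2720%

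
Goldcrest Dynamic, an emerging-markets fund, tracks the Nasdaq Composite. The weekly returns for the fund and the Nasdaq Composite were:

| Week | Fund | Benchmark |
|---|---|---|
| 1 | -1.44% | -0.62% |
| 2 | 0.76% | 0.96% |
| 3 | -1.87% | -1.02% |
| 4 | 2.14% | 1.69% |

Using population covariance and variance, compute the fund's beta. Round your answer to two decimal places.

r̄p = -0.1025%,  r̄m = 0.2525%
Cov = Σ(rp − r̄p)(rm − r̄m) / 4 = 1.8125
Var(rm) = Σ(rm − r̄m)² / 4 = 1.2369
β = Cov / Var = 1.8125 / 1.2369 = 1.4654

1.47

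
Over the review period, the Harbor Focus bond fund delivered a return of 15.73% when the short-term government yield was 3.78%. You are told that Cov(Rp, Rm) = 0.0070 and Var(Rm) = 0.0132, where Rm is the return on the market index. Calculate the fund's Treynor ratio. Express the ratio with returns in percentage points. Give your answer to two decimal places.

22.53

β = Cov / Var = 0.0070 / 0.0132 = 0.5303
Treynor = (Rp − Rf) / β = (15.73% − 3.78%) / 0.5303 = 11.95 / 0.5303 = 22.5344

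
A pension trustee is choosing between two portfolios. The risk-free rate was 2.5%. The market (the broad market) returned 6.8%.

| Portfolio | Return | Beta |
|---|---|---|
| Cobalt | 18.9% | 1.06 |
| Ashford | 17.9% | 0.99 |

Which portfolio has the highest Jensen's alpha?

Cobalt

Cobalt: α = 18.9% − [2.5% + 1.06 × (6.8% − 2.5%)] = 11.842
Ashford: α = 17.9% − [2.5% + 0.99 × (6.8% − 2.5%)] = 11.143
Highest: Cobalt (11.842).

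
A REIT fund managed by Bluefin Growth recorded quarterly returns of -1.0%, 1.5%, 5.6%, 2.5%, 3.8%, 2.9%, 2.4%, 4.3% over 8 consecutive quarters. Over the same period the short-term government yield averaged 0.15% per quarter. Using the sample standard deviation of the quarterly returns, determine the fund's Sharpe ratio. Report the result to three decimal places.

r̄ = (-1 + 1.5 + 5.6 + 2.5 + 3.8 + 2.9 + 2.4 + 4.3) / 8 = 22.00 / 8 = 2.7500%
Σ(r − r̄)² = (-1 − 2.7500)² + (1.5 − 2.7500)² + … = 27.4600
sample σ = √(27.4600 / 7) = √3.9229 = 1.9806%
Sharpe = (r̄ − rf) / σ = (2.7500 − 0.15) / 1.9806 = 2.6000 / 1.9806 = 1.3127

1.313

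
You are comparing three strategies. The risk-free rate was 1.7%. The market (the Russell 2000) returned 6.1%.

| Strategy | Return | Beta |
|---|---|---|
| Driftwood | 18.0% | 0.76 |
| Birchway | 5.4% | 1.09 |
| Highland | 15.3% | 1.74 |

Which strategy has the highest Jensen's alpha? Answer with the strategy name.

Driftwood: α = 18.0% − [1.7% + 0.76 × (6.1% − 1.7%)] = 12.956
Birchway: α = 5.4% − [1.7% + 1.09 × (6.1% − 1.7%)] = -1.096
Highland: α = 15.3% − [1.7% + 1.74 × (6.1% − 1.7%)] = 5.944
Highest: Driftwood (12.956).

Driftwood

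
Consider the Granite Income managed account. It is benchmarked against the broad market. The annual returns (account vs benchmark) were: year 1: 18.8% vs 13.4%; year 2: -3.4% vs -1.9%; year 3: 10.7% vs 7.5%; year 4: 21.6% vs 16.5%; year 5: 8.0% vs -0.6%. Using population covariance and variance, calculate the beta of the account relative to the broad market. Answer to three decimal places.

1.123

r̄p = 11.1400%,  r̄m = 6.9800%
Cov = Σ(rp − r̄p)(rm − r̄m) / 5 = 60.2888
Var(rm) = Σ(rm − r̄m)² / 5 = 53.6856
β = Cov / Var = 60.2888 / 53.6856 = 1.1230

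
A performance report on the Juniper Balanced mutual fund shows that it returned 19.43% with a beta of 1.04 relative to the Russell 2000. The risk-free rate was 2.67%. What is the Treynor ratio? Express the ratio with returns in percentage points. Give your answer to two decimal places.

Treynor = (Rp − Rf) / β = (19.43% − 2.67%) / 1.04 = 16.76 / 1.04 = 16.1154

16.12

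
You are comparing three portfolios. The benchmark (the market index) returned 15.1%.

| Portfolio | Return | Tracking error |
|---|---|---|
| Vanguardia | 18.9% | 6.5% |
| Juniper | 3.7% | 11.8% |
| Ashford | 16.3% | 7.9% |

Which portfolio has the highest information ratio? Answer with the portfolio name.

Vanguardia: IR = (18.9% − 15.1%) / 6.5% = 0.585
Juniper: IR = (3.7% − 15.1%) / 11.8% = -0.966
Ashford: IR = (16.3% − 15.1%) / 7.9% = 0.152
Highest: Vanguardia (0.585).

Vanguardia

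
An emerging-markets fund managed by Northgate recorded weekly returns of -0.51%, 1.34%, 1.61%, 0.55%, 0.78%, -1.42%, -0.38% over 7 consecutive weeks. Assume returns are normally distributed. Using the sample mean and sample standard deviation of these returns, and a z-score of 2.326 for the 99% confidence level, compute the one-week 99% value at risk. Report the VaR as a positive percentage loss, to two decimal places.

r̄ = (-0.51 + 1.34 + 1.61 + 0.55 + 0.78 − 1.42 − 0.38) / 7 = 1.970 / 7 = 0.2814%
Σ(r − r̄)² = 7.1651; sample σ = √(7.1651/6) = 1.0928%
VaR = −(r̄ − z·σ) = −(0.2814 − 2.326 × 1.0928) = −(-2.2605) = 2.2605%

2.26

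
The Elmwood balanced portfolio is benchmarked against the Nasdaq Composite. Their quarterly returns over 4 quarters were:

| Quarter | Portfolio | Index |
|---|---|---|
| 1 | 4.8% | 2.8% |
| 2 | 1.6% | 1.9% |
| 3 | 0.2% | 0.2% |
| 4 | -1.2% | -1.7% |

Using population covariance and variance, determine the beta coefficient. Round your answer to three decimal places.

r̄p = 1.3500%,  r̄m = 0.8000%
Cov = Σ(rp − r̄p)(rm − r̄m) / 4 = 3.5600
Var(rm) = Σ(rm − r̄m)² / 4 = 2.9550
β = Cov / Var = 3.5600 / 2.9550 = 1.2047

1.205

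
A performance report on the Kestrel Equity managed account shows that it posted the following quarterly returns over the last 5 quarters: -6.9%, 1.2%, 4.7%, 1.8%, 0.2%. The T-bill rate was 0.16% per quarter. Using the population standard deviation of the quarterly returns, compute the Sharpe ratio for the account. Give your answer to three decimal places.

0.010

r̄ = (-6.9 + 1.2 + 4.7 + 1.8 + 0.2) / 5 = 0.2000%
Σ(r − r̄)² = (-6.9 − 0.2000)² + (1.2 − 0.2000)² + … = 74.2200
population σ = √(74.2200 / 5) = √14.8440 = 3.8528%
Sharpe = (r̄ − rf) / σ = (0.2000 − 0.16) / 3.8528 = 0.0400 / 3.8528 = 0.0104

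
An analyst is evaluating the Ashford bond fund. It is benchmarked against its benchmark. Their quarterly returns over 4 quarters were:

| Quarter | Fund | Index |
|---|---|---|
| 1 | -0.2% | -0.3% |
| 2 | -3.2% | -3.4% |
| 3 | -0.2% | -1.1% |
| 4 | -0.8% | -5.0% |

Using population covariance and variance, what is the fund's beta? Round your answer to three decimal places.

r̄p = -1.1000%,  r̄m = -2.4500%
Cov = Σ(rp − r̄p)(rm − r̄m) / 4 = 1.0950
Var(rm) = Σ(rm − r̄m)² / 4 = 3.4625
β = Cov / Var = 1.0950 / 3.4625 = 0.3162

0.316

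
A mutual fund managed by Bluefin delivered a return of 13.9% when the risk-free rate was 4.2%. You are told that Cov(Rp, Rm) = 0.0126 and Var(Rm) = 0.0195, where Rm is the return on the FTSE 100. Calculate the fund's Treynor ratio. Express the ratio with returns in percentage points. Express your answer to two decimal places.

β = Cov / Var = 0.0126 / 0.0195 = 0.6462
Treynor = (Rp − Rf) / β = (13.9% − 4.2%) / 0.6462 = 9.70 / 0.6462 = 15.0108

15.01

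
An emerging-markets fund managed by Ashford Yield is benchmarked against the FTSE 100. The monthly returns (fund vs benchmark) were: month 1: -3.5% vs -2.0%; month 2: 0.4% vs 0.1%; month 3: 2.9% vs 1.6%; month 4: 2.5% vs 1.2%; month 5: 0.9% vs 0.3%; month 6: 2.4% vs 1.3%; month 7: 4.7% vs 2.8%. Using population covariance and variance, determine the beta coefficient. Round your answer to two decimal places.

r̄p = 1.4714%,  r̄m = 0.7571%
Cov = Σ(rp − r̄p)(rm − r̄m) / 7 = 3.3473
Var(rm) = Σ(rm − r̄m)² / 7 = 1.9453
β = Cov / Var = 3.3473 / 1.9453 = 1.7207

1.72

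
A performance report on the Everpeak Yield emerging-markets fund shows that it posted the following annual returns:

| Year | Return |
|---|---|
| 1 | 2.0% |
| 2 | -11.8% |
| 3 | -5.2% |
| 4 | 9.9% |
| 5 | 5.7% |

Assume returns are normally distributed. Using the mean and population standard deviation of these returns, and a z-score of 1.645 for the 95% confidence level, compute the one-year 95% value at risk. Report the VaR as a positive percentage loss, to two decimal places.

r̄ = (2 − 11.8 − 5.2 + 9.9 + 5.7) / 5 = 0.60 / 5 = 0.1200%
Σ(r − r̄)² = 300.7080; population σ = √(300.7080/5) = 7.7551%
VaR = −(r̄ − z·σ) = −(0.1200 − 1.645 × 7.7551) = −(-12.6371) = 12.6371%

12.64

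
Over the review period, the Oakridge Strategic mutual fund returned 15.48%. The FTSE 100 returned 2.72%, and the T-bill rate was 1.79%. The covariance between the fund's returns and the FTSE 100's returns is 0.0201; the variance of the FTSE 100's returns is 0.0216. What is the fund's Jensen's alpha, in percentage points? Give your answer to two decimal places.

β = Cov / Var = 0.0201 / 0.0216 = 0.9306
E[R] = Rf + β(Rm − Rf) = 1.79% + 0.9306 × (2.72% − 1.79%) = 2.6555%
α = Rp − E[R] = 15.48% − 2.6555% = 12.8245

12.82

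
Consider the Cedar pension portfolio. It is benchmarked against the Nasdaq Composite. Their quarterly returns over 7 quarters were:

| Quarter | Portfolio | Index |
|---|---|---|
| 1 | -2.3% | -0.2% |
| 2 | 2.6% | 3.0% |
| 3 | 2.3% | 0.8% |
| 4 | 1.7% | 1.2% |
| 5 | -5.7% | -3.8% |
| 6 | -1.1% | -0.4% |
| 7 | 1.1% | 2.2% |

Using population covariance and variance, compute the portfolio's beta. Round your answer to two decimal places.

1.26

r̄p = -0.2000%,  r̄m = 0.4000%
Cov = Σ(rp − r̄p)(rm − r̄m) / 7 = 5.3171
Var(rm) = Σ(rm − r̄m)² / 7 = 4.2057
β = Cov / Var = 5.3171 / 4.2057 = 1.2643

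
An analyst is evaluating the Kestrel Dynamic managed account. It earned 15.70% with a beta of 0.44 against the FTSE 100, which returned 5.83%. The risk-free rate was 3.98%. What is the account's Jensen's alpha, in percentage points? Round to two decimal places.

CAPM expected return = Rf + β(Rm − Rf) = 3.98% + 0.44 × (5.83% − 3.98%) = 3.98 + 0.44 × 1.85 = 4.7940%
Jensen's α = Rp − E[R] = 15.70% − 4.7940% = 10.9060

10.91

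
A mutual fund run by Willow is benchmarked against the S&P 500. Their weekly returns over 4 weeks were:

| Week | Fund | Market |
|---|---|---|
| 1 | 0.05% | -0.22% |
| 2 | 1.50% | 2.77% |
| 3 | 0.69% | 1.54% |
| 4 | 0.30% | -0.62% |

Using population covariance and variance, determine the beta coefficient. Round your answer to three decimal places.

r̄p = 0.6350%,  r̄m = 0.8675%
Cov = Σ(rp − r̄p)(rm − r̄m) / 4 = 0.7043
Var(rm) = Σ(rm − r̄m)² / 4 = 1.8668
β = Cov / Var = 0.7043 / 1.8668 = 0.3773

0.377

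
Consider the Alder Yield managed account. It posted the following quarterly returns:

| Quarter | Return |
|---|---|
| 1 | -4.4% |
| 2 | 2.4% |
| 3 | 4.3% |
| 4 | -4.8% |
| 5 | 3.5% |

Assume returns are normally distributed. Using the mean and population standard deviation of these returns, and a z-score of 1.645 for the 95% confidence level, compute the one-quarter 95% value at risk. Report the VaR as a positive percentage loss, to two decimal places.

6.33

r̄ = (-4.4 + 2.4 + 4.3 − 4.8 + 3.5) / 5 = 0.2000%
Population std dev = √[78.7000 / 5] = 3.9674%
VaR = −(r̄ − z·σ) = −(0.2000 − 1.645 × 3.9674) = −(-6.3264) = 6.3264%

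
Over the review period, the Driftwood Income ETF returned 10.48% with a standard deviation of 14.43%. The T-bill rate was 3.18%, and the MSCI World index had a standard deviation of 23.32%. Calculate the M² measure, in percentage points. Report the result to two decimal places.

Sharpe = (Rp − Rf) / σp = (10.48% − 3.18%) / 14.43% = 0.5059
M² = Rf + Sharpe × σm = 3.18% + 0.5059 × 23.32% = 14.9776%

14.98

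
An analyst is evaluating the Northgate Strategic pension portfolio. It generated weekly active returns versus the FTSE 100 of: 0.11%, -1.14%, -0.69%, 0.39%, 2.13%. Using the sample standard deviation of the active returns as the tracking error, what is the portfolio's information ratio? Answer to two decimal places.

0.13

μ = (0.11 − 1.14 − 0.69 + 0.39 + 2.13) / 5 = 0.1600%
Σ(r − μ)² = (0.11 − 0.1600)² + (-1.14 − 0.1600)² + (-0.69 − 0.1600)² + … = 6.3488
σ = √[6.3488 / 4] = 1.2598%
IR = μ / tracking error = 0.1600 / 1.2598 = 0.1270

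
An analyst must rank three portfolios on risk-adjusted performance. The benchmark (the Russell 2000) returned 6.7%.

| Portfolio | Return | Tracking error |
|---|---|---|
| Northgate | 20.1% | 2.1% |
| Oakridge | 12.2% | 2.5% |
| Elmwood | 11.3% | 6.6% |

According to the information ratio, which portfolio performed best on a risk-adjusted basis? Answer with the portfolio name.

Northgate

Northgate: IR = (20.1% − 6.7%) / 2.1% = 6.381
Oakridge: IR = (12.2% − 6.7%) / 2.5% = 2.200
Elmwood: IR = (11.3% − 6.7%) / 6.6% = 0.697
Highest: Northgate (6.381).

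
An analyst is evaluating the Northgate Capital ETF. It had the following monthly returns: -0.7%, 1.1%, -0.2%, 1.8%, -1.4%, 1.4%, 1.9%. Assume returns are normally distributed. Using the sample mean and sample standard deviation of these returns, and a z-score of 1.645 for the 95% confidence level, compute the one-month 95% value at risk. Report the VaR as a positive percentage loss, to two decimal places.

μ = (-0.7 + 1.1 − 0.2 + 1.8 − 1.4 + 1.4 + 1.9) / 7 = 0.5571%
Σ(r − μ)² = (-0.7 − 0.5571)² + (1.1 − 0.5571)² + (-0.2 − 0.5571)² + … = 10.3371
sample σ = √(10.3371 / 6) = √1.7229 = 1.3126%
VaR = −(μ − z·σ) = −(0.5571 − 1.645 × 1.3126) = −(-1.6021) = 1.6021%

1.60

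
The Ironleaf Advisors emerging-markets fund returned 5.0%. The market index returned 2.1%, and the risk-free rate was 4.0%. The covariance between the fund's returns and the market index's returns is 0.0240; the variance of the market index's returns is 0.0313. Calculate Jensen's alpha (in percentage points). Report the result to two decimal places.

β = Cov / Var = 0.0240 / 0.0313 = 0.7668
E[R] = Rf + β(Rm − Rf) = 4.0% + 0.7668 × (2.1% − 4.0%) = 2.5431%
α = Rp − E[R] = 5.0% − 2.5431% = 2.4569

2.46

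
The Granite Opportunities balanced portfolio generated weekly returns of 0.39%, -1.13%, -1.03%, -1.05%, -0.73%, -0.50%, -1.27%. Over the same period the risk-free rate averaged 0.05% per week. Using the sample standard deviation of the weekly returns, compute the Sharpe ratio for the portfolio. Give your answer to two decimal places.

Mean return r̄ = -5.320 / 7 = -0.7600%
Sample std dev = √[1.9450 / 6] = 0.5694%
Sharpe = (r̄ − rf) / σ = (-0.7600 − 0.05) / 0.5694 = -0.8100 / 0.5694 = -1.4226

-1.42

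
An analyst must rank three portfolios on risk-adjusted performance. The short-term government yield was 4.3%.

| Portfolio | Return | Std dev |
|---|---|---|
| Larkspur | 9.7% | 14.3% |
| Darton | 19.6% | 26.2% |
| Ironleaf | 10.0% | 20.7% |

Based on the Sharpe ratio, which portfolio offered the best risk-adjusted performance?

Larkspur: Sharpe ratio = (9.7% − 4.3%) / 14.3% = 0.378
Darton: Sharpe ratio = (19.6% − 4.3%) / 26.2% = 0.584
Ironleaf: Sharpe ratio = (10.0% − 4.3%) / 20.7% = 0.275
Highest: Darton (0.584).

Darton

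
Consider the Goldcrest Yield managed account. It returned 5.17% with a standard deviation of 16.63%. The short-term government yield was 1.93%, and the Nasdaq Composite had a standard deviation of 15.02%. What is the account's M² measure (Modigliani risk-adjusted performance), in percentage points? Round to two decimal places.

4.86

Sharpe = (Rp − Rf) / σp = (5.17% − 1.93%) / 16.63% = 0.1948
M² = Rf + Sharpe × σm = 1.93% + 0.1948 × 15.02% = 4.8559%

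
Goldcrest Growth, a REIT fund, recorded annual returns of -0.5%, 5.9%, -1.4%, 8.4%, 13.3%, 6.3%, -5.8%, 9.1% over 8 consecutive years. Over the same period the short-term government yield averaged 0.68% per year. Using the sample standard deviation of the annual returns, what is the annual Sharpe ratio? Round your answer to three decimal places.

0.585

Mean return r̄ = 35.30 / 8 = 4.4125%
Σ(r − r̄)² = 284.8488; sample σ = √(284.8488/7) = 6.3791%
Sharpe = (r̄ − rf) / σ = (4.4125 − 0.68) / 6.3791 = 3.7325 / 6.3791 = 0.5851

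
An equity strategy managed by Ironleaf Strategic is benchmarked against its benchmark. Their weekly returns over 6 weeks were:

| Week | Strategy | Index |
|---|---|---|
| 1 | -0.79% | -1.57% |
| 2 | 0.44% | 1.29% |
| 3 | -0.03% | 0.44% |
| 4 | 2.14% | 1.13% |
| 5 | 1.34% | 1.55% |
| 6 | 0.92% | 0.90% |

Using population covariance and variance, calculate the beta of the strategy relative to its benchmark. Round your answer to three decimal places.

0.712

r̄p = 0.6700%,  r̄m = 0.6233%
Cov = Σ(rp − r̄p)(rm − r̄m) / 6 = 0.7687
Var(rm) = Σ(rm − r̄m)² / 6 = 1.0801
β = Cov / Var = 0.7687 / 1.0801 = 0.7117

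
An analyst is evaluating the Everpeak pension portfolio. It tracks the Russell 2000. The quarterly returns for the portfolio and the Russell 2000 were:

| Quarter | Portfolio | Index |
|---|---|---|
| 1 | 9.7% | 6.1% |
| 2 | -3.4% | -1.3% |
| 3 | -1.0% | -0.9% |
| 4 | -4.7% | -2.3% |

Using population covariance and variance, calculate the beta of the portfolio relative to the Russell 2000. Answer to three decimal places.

1.692

r̄p = 0.1500%,  r̄m = 0.4000%
Cov = Σ(rp − r̄p)(rm − r̄m) / 4 = 18.7650
Var(rm) = Σ(rm − r̄m)² / 4 = 11.0900
β = Cov / Var = 18.7650 / 11.0900 = 1.6921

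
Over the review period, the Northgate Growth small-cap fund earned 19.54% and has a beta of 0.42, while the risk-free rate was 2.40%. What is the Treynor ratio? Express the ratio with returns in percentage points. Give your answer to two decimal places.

40.81

Treynor = (Rp − Rf) / β = (19.54% − 2.40%) / 0.42 = 17.14 / 0.42 = 40.8095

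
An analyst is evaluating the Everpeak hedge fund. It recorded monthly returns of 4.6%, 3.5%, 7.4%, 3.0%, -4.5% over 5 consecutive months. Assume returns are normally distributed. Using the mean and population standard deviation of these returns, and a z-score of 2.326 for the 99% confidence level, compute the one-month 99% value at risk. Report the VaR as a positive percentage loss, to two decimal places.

6.40

Mean return r̄ = 14.00 / 5 = 2.8000%
Σ(r − r̄)² = (4.6 − 2.8000)² + (3.5 − 2.8000)² + … = 78.2200
population σ = √(78.2200 / 5) = √15.6440 = 3.9552%
VaR = −(r̄ − z·σ) = −(2.8000 − 2.326 × 3.9552) = −(-6.3998) = 6.3998%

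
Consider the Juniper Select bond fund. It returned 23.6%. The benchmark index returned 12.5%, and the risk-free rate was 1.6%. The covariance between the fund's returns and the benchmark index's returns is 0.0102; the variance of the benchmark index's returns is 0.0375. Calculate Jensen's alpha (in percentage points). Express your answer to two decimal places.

19.04

β = Cov / Var = 0.0102 / 0.0375 = 0.2720
E[R] = Rf + β(Rm − Rf) = 1.6% + 0.2720 × (12.5% − 1.6%) = 4.5648%
α = Rp − E[R] = 23.6% − 4.5648% = 19.0352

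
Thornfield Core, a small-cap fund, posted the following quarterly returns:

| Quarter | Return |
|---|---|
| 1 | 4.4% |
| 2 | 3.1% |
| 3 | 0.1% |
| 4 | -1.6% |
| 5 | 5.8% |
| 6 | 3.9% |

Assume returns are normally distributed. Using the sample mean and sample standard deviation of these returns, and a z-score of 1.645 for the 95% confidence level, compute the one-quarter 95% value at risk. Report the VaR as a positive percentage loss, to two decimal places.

2.00

Mean return μ = 15.70 / 6 = 2.6167%
Sample std dev = √[39.3083 / 5] = 2.8039%
VaR = −(μ − z·σ) = −(2.6167 − 1.645 × 2.8039) = −(-1.9957) = 1.9957%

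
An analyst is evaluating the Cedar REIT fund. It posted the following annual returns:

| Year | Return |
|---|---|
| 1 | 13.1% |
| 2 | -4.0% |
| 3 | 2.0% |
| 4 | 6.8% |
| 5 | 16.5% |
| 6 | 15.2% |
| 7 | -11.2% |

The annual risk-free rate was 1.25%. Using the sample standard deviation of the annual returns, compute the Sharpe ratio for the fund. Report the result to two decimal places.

μ = (13.1 − 4 + 2 + 6.8 + 16.5 + 15.2 − 11.2) / 7 = 38.40 / 7 = 5.4857%
Sample std dev = √[655.9286 / 6] = 10.4557%
Sharpe = (μ − rf) / σ = (5.4857 − 1.25) / 10.4557 = 4.2357 / 10.4557 = 0.4051

0.41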